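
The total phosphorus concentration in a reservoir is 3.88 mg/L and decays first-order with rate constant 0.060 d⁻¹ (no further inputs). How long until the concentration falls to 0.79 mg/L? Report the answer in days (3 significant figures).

t = ln(C₀/C)/k = ln(3.88/0.79)/0.060 = 1.592/0.060 = 26.53 d.

26.5 d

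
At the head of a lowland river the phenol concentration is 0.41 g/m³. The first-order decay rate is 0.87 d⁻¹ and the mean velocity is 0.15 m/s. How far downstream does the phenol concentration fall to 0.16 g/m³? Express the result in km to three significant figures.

14.0 km

From C = C₀·e^(−kt), t = ln(C₀/C)/k = ln(0.41/0.16)/0.87 = 0.941/0.87 = 1.082 d.
Distance = v·t = 0.15 m/s × 9.345e+04 s = 1.402e+04 m = 14.02 km.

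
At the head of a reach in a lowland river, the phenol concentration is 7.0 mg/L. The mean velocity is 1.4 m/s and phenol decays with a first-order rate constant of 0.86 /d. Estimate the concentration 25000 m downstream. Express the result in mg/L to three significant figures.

5.86 mg/L

Travel time t = 25000 m / 1.4 m/s = 2.5e+04/1.4 = 1.786e+04 s = 0.2067 d.
First-order decay: C = 7.0·exp(−0.86·0.2067) = 7.0·0.8372 = 5.86 mg/L.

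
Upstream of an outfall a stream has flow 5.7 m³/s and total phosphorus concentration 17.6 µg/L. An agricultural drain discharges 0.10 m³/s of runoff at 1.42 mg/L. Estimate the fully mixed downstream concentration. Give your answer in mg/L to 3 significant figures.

17.6 µg/L = 0.0176 mg/L.
By mass balance at complete mixing, C = (0.1·1.42 + 5.7·0.0176) / (0.1 + 5.7) = 0.2423/5.8 = 0.04178 mg/L.

0.0418 mg/L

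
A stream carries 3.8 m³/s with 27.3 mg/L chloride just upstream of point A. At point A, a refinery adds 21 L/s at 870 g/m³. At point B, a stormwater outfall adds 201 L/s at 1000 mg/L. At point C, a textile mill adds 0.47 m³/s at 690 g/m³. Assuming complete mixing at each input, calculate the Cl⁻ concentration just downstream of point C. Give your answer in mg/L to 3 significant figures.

144 mg/L

21 L/s = 0.021 m³/s.
After input A: C = (3.8·27.3 + 0.021·870) / 3.821 = 31.93 mg/L.
201 L/s = 0.201 m³/s.
After input B: C = (3.821·31.93 + 0.201·1000) / 4.022 = 80.31 mg/L.
After input C: C = (4.022·80.31 + 0.47·690) / 4.492 = 144.1 mg/L.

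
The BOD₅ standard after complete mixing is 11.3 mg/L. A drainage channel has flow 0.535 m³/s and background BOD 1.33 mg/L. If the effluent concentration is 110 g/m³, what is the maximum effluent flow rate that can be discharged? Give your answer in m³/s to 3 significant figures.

0.0540 m³/s

Mass balance at complete mixing: C_std·(Q_w + Q_r) = Q_w·C_e + Q_r·C_b.
Rearranging, Q_w = Q_r·(C_std − C_b)/(C_e − C_std) = 0.535·(11.3 − 1.33) / (110 − 11.3) = 0.05404 m³/s.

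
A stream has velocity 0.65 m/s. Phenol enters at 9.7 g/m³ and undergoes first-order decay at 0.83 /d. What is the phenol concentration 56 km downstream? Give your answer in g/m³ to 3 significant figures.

Travel time t = 56 km / 0.65 m/s = 5.6e+04/0.65 = 8.615e+04 s = 0.9972 d.
First-order decay: C = 9.7·exp(−0.83·0.9972) = 9.7·0.4371 = 4.24 g/m³.

4.24 g/m³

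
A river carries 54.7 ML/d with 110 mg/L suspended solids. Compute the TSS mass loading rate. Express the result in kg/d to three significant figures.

6020 kg/d

54.7 ML/d = 0.6331 m³/s.
Mass flux = Q·C = 0.6331 m³/s × 110 g/m³ = 69.64 g/s.
= 69.64 g/s × 86.4 = 6017 kg/d.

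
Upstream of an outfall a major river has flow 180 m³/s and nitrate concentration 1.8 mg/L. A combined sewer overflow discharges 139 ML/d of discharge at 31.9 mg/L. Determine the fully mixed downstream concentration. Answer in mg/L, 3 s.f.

2.07 mg/L

139 ML/d = 1.609 m³/s.
Conservation of mass across the mixing zone: C = (1.609·31.9 + 180·1.8) / (1.609 + 180) = 375.3/181.6 = 2.067 mg/L.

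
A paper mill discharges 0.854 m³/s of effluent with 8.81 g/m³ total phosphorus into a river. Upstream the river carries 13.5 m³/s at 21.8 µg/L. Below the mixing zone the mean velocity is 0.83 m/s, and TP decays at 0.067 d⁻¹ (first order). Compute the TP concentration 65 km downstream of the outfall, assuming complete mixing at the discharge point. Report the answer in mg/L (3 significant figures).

21.8 µg/L = 0.0218 mg/L.
After complete mixing, C₀ = (0.854·8.81 + 13.5·0.0218) / 14.35 = 0.5447 mg/L.
Travel time t = 6.5e+04 m / 0.83 m/s = 7.831e+04 s = 0.9064 d.
C = 0.5447·exp(−0.067·0.9064) = 0.5447·0.9411 = 0.5126 mg/L.

0.513 mg/L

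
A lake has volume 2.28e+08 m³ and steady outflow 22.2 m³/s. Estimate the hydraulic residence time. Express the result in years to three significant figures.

Q = 22.2 m³/s × 3.156e+07 s/yr = 7.006e+08 m³/yr.
Hydraulic residence time τ = V/Q = 2.28e+08/7.006e+08 = 0.3254 yr.

0.325 yr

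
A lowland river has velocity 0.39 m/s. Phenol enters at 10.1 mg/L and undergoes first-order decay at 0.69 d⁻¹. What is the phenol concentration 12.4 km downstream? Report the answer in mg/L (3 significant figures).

7.84 mg/L

Travel time t = 12.4 km / 0.39 m/s = 1.24e+04/0.39 = 3.179e+04 s = 0.368 d.
First-order decay: C = 10.1·exp(−0.69·0.368) = 10.1·0.7758 = 7.835 mg/L.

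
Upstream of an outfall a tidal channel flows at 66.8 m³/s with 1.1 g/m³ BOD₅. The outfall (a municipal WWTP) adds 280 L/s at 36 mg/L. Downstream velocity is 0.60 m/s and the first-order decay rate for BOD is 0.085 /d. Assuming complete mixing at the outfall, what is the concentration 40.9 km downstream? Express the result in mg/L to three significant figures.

1.16 mg/L

280 L/s = 0.28 m³/s.
After complete mixing, C₀ = (0.28·36 + 66.8·1.1) / 67.08 = 1.246 mg/L.
Travel time t = 4.09e+04 m / 0.60 m/s = 6.817e+04 s = 0.789 d.
C = 1.246·exp(−0.085·0.789) = 1.246·0.9351 = 1.165 mg/L.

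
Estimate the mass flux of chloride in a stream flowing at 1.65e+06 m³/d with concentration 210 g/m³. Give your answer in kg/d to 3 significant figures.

1.65e+06 m³/d = 19.1 m³/s.
Mass flux = Q·C = 19.1 m³/s × 210 g/m³ = 4010 g/s.
= 4010 g/s × 86.4 = 3.465e+05 kg/d.

346000 kg/d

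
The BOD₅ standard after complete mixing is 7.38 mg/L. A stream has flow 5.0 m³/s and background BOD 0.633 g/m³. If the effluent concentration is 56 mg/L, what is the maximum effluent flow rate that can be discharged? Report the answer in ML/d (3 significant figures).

59.9 ML/d

Mass balance at complete mixing: C_std·(Q_w + Q_r) = Q_w·C_e + Q_r·C_b.
Rearranging, Q_w = Q_r·(C_std − C_b)/(C_e − C_std) = 5.0·(7.38 − 0.633) / (56 − 7.38) = 0.6939 m³/s.
= 59.95 ML/d.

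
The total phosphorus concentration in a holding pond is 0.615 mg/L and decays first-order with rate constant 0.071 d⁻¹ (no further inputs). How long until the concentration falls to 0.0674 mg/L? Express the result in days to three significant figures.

31.1 d

t = ln(C₀/C)/k = ln(0.615/0.0674)/0.071 = 2.211/0.071 = 31.14 d.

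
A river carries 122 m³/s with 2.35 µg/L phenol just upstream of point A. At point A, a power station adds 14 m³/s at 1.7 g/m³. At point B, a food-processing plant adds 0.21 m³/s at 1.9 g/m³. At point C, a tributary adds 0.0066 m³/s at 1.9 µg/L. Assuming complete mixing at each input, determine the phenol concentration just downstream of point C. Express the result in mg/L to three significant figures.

0.180 mg/L

2.35 µg/L = 0.00235 mg/L.
After input A: C = (122·0.00235 + 14·1.7) / 136 = 0.1771 mg/L.
After input B: C = (136·0.1771 + 0.21·1.9) / 136.2 = 0.1798 mg/L.
1.9 µg/L = 0.0019 mg/L.
After input C: C = (136.2·0.1798 + 0.0066·0.0019) / 136.2 = 0.1798 mg/L.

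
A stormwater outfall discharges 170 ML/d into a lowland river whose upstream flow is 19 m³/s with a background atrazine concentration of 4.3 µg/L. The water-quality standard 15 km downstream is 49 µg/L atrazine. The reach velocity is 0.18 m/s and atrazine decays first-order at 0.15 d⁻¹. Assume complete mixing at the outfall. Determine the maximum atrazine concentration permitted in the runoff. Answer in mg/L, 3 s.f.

170 ML/d = 1.968 m³/s.
4.3 µg/L = 0.0043 mg/L.
49 µg/L = 0.049 mg/L.
Travel time to the compliance point: t = 1.5e+04/0.18 = 8.333e+04 s = 0.9645 d; decay factor exp(−0.15·0.9645) = 0.8653.
So the concentration just after mixing may be at most 0.049/0.8653 = 0.05663 mg/L.
Mass balance: 0.05663·20.97 = 1.968·Cₑ + 19·0.0043.
Cₑ = (1.187 − 0.0817) / 1.968 = 0.5619 mg/L.

0.562 mg/L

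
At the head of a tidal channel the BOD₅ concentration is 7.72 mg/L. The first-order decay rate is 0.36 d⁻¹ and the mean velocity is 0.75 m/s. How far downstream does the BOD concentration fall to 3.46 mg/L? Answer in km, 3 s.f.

144 km

From C = C₀·e^(−kt), t = ln(C₀/C)/k = ln(7.72/3.46)/0.36 = 0.8025/0.36 = 2.229 d.
Distance = v·t = 0.75 m/s × 1.926e+05 s = 1.445e+05 m = 144.5 km.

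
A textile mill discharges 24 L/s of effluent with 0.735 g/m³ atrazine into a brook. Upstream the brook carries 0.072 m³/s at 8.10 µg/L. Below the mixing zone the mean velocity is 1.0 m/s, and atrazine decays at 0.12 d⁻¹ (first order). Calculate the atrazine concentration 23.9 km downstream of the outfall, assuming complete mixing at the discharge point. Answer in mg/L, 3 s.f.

24 L/s = 0.024 m³/s.
8.10 µg/L = 0.0081 mg/L.
After complete mixing, C₀ = (0.024·0.735 + 0.072·0.0081) / 0.096 = 0.1898 mg/L.
Travel time t = 2.39e+04 m / 1.0 m/s = 2.39e+04 s = 0.2766 d.
C = 0.1898·exp(−0.12·0.2766) = 0.1898·0.9674 = 0.1836 mg/L.

0.184 mg/L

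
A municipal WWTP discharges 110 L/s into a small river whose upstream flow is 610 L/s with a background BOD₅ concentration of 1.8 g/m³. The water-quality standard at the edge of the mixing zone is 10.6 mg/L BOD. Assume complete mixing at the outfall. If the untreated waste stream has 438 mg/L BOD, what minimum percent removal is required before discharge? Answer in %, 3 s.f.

110 L/s = 0.11 m³/s.
610 L/s = 0.61 m³/s.
Mass balance: 10.6·0.72 = 0.11·Cₑ + 0.61·1.8.
Cₑ = (7.632 − 1.098) / 0.11 = 59.4 mg/L.
Required removal = 1 − 59.4/438 = 86.44 %.

86.4 %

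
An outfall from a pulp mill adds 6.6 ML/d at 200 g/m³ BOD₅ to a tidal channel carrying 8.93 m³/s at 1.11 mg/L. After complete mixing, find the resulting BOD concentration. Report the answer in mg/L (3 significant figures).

6.6 ML/d = 0.07639 m³/s.
Conservation of mass across the mixing zone: C = (0.07639·200 + 8.93·1.11) / (0.07639 + 8.93) = 25.19/9.006 = 2.797 mg/L.

2.80 mg/L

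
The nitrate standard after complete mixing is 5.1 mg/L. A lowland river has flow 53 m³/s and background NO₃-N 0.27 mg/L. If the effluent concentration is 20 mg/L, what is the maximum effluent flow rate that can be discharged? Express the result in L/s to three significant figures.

Mass balance at complete mixing: C_std·(Q_w + Q_r) = Q_w·C_e + Q_r·C_b.
Rearranging, Q_w = Q_r·(C_std − C_b)/(C_e − C_std) = 53·(5.1 − 0.27) / (20 − 5.1) = 17.18 m³/s.
= 1.718e+04 L/s.

17200 L/s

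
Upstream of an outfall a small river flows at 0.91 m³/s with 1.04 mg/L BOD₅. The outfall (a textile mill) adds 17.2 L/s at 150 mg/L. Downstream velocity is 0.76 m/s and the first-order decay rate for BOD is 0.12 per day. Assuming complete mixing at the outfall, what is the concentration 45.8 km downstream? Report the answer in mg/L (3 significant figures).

17.2 L/s = 0.0172 m³/s.
After complete mixing, C₀ = (0.0172·150 + 0.91·1.04) / 0.9272 = 3.803 mg/L.
Travel time t = 4.58e+04 m / 0.76 m/s = 6.026e+04 s = 0.6975 d.
C = 3.803·exp(−0.12·0.6975) = 3.803·0.9197 = 3.498 mg/L.

3.50 mg/L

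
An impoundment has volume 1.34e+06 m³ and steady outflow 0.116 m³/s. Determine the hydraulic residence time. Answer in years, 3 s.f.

0.366 yr

Q = 0.116 m³/s × 3.156e+07 s/yr = 3.661e+06 m³/yr.
Hydraulic residence time τ = V/Q = 1.34e+06/3.661e+06 = 0.3661 yr.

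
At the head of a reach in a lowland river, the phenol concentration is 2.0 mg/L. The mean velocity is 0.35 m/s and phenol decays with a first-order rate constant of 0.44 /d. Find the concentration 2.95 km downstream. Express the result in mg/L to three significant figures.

1.92 mg/L

Travel time t = 2.95 km / 0.35 m/s = 2950/0.35 = 8429 s = 0.09755 d.
First-order decay: C = 2.0·exp(−0.44·0.09755) = 2.0·0.958 = 1.916 mg/L.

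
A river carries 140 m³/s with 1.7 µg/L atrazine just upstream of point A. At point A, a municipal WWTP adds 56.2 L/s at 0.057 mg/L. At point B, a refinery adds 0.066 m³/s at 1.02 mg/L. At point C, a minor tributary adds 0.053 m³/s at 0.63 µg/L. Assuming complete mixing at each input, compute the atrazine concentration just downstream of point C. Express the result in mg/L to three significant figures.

1.7 µg/L = 0.0017 mg/L.
56.2 L/s = 0.0562 m³/s.
After input A: C = (140·0.0017 + 0.0562·0.057) / 140.1 = 0.001722 mg/L.
After input B: C = (140.1·0.001722 + 0.066·1.02) / 140.1 = 0.002202 mg/L.
0.63 µg/L = 0.00063 mg/L.
After input C: C = (140.1·0.002202 + 0.053·0.00063) / 140.2 = 0.002201 mg/L.

0.00220 mg/L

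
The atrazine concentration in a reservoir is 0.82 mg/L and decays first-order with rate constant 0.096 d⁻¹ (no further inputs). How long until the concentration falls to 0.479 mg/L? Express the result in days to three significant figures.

t = ln(C₀/C)/k = ln(0.82/0.479)/0.096 = 0.5376/0.096 = 5.6 d.

5.60 d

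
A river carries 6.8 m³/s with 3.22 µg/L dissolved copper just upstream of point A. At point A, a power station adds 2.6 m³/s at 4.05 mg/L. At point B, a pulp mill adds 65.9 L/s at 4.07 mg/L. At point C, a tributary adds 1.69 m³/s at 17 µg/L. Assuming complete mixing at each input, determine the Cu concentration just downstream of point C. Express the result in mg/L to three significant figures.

0.972 mg/L

3.22 µg/L = 0.00322 mg/L.
After input A: C = (6.8·0.00322 + 2.6·4.05) / 9.4 = 1.123 mg/L.
65.9 L/s = 0.0659 m³/s.
After input B: C = (9.4·1.123 + 0.0659·4.07) / 9.466 = 1.143 mg/L.
17 µg/L = 0.017 mg/L.
After input C: C = (9.466·1.143 + 1.69·0.017) / 11.16 = 0.9725 mg/L.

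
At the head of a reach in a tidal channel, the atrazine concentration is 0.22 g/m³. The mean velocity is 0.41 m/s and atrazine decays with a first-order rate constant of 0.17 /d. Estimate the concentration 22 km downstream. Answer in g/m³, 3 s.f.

Travel time t = 22 km / 0.41 m/s = 2.2e+04/0.41 = 5.366e+04 s = 0.621 d.
First-order decay: C = 0.22·exp(−0.17·0.621) = 0.22·0.8998 = 0.198 g/m³.

0.198 g/m³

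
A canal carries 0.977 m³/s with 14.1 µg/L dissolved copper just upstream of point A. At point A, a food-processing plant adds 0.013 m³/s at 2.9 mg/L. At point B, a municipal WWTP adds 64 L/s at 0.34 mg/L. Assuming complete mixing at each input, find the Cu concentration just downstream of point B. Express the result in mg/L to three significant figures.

14.1 µg/L = 0.0141 mg/L.
After input A: C = (0.977·0.0141 + 0.013·2.9) / 0.99 = 0.052 mg/L.
64 L/s = 0.064 m³/s.
After input B: C = (0.99·0.052 + 0.064·0.34) / 1.054 = 0.06948 mg/L.

0.0695 mg/L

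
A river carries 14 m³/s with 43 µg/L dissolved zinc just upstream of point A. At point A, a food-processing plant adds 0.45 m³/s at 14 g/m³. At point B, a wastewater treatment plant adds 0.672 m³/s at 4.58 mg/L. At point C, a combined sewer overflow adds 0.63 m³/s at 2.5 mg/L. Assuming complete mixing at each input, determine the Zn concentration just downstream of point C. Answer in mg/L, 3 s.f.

43 µg/L = 0.043 mg/L.
After input A: C = (14·0.043 + 0.45·14) / 14.45 = 0.4776 mg/L.
After input B: C = (14.45·0.4776 + 0.672·4.58) / 15.12 = 0.6599 mg/L.
After input C: C = (15.12·0.6599 + 0.63·2.5) / 15.75 = 0.7335 mg/L.

0.734 mg/L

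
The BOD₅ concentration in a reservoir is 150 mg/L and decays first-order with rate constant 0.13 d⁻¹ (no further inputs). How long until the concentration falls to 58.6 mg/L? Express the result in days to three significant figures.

7.23 d

t = ln(C₀/C)/k = ln(150/58.6)/0.13 = 0.9399/0.13 = 7.23 d.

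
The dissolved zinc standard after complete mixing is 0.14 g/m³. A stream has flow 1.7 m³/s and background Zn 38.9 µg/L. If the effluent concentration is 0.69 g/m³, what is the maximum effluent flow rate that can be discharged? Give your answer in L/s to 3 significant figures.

312 L/s

38.9 µg/L = 0.0389 mg/L.
Mass balance at complete mixing: C_std·(Q_w + Q_r) = Q_w·C_e + Q_r·C_b.
Rearranging, Q_w = Q_r·(C_std − C_b)/(C_e − C_std) = 1.7·(0.14 − 0.0389) / (0.69 − 0.14) = 0.3125 m³/s.
= 312.5 L/s.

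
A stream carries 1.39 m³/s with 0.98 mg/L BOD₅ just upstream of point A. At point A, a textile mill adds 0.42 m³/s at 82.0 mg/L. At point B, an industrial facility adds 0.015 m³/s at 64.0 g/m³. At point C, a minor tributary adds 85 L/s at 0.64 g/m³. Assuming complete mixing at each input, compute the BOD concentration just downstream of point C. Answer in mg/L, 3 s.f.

After input A: C = (1.39·0.98 + 0.42·82) / 1.81 = 19.78 mg/L.
After input B: C = (1.81·19.78 + 0.015·64) / 1.825 = 20.14 mg/L.
85 L/s = 0.085 m³/s.
After input C: C = (1.825·20.14 + 0.085·0.64) / 1.91 = 19.28 mg/L.

19.3 mg/L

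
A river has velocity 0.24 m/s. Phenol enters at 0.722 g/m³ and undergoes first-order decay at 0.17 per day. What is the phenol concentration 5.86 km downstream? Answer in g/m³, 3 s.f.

0.688 g/m³

Travel time t = 5.86 km / 0.24 m/s = 5860/0.24 = 2.442e+04 s = 0.2826 d.
First-order decay: C = 0.722·exp(−0.17·0.2826) = 0.722·0.9531 = 0.6881 g/m³.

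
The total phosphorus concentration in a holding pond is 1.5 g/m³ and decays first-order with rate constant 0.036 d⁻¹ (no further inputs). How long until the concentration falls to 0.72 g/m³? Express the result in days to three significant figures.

t = ln(C₀/C)/k = ln(1.5/0.72)/0.036 = 0.734/0.036 = 20.39 d.

20.4 d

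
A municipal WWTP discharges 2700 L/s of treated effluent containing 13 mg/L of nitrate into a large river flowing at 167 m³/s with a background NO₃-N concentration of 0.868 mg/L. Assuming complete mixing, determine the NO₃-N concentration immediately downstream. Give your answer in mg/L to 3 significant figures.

1.06 mg/L

2700 L/s = 2.7 m³/s.
Flow-weighted mixing gives C = (2.7·13 + 167·0.868) / (2.7 + 167) = 180.1/169.7 = 1.061 mg/L.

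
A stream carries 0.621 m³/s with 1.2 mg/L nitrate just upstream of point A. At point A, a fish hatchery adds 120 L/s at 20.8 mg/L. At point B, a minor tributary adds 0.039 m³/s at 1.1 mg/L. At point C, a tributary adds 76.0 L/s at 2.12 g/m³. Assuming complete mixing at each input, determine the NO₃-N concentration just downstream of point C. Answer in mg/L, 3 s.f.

4.02 mg/L

120 L/s = 0.12 m³/s.
After input A: C = (0.621·1.2 + 0.12·20.8) / 0.741 = 4.374 mg/L.
After input B: C = (0.741·4.374 + 0.039·1.1) / 0.78 = 4.21 mg/L.
76.0 L/s = 0.076 m³/s.
After input C: C = (0.78·4.21 + 0.076·2.12) / 0.856 = 4.025 mg/L.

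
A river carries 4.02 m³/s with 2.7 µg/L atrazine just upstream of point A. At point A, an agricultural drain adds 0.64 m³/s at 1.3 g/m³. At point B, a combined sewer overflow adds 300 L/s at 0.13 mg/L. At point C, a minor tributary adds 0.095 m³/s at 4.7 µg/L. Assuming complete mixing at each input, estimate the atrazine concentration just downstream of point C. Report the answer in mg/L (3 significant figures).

2.7 µg/L = 0.0027 mg/L.
After input A: C = (4.02·0.0027 + 0.64·1.3) / 4.66 = 0.1809 mg/L.
300 L/s = 0.3 m³/s.
After input B: C = (4.66·0.1809 + 0.3·0.13) / 4.96 = 0.1778 mg/L.
4.7 µg/L = 0.0047 mg/L.
After input C: C = (4.96·0.1778 + 0.095·0.0047) / 5.055 = 0.1745 mg/L.

0.175 mg/L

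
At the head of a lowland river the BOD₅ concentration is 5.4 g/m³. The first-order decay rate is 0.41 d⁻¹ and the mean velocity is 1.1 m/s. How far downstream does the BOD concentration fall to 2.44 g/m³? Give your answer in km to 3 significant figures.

From C = C₀·e^(−kt), t = ln(C₀/C)/k = ln(5.4/2.44)/0.41 = 0.7944/0.41 = 1.938 d.
Distance = v·t = 1.1 m/s × 1.674e+05 s = 1.841e+05 m = 184.1 km.

184 km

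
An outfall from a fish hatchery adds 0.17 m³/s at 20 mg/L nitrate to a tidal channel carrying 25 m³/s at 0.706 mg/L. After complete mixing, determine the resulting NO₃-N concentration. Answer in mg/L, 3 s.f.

0.836 mg/L

By mass balance at complete mixing, C = (0.17·20 + 25·0.706) / (0.17 + 25) = 21.05/25.17 = 0.8363 mg/L.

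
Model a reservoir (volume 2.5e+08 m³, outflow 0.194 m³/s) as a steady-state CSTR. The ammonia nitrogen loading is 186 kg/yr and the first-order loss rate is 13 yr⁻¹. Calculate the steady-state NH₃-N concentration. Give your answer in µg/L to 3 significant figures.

Outflow Q = 0.194 m³/s × 3.156e+07 s/yr = 6.122e+06 m³/yr.
Steady-state CSTR mass balance: W = Q·C + k·V·C, so C = W/(Q + kV).
Q + kV = 6.122e+06 + 13·2.5e+08 = 3.256e+09 m³/yr.
C = 186/3.256e+09 = 5.712e-08 kg/m³ = 5.712e-05 mg/L = 0.05712 µg/L.

0.0571 µg/L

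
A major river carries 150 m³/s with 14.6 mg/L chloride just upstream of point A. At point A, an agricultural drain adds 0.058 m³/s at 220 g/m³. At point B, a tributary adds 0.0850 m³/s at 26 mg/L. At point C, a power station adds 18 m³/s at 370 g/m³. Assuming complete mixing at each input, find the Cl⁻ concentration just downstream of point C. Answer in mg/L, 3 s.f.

After input A: C = (150·14.6 + 0.058·220) / 150.1 = 14.68 mg/L.
After input B: C = (150.1·14.68 + 0.085·26) / 150.1 = 14.69 mg/L.
After input C: C = (150.1·14.69 + 18·370) / 168.1 = 52.72 mg/L.

52.7 mg/L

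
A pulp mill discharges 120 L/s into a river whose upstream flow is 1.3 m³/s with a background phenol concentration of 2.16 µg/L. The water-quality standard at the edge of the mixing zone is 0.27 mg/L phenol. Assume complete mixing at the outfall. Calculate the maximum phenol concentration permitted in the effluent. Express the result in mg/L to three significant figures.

120 L/s = 0.12 m³/s.
2.16 µg/L = 0.00216 mg/L.
Mass balance: 0.27·1.42 = 0.12·Cₑ + 1.3·0.00216.
Cₑ = (0.3834 − 0.002808) / 0.12 = 3.172 mg/L.

3.17 mg/L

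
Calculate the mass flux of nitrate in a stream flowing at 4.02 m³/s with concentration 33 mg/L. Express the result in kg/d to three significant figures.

11500 kg/d

Mass flux = Q·C = 4.02 m³/s × 33 g/m³ = 132.7 g/s.
= 132.7 g/s × 86.4 = 1.146e+04 kg/d.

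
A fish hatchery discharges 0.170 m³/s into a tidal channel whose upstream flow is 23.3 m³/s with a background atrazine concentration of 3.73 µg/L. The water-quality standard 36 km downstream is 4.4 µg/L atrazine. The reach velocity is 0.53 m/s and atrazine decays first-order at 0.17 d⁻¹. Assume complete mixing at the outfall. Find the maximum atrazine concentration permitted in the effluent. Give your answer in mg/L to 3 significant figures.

3.73 µg/L = 0.00373 mg/L.
4.4 µg/L = 0.0044 mg/L.
Travel time to the compliance point: t = 3.6e+04/0.53 = 6.792e+04 s = 0.7862 d; decay factor exp(−0.17·0.7862) = 0.8749.
So the concentration just after mixing may be at most 0.0044/0.8749 = 0.005029 mg/L.
Mass balance: 0.005029·23.47 = 0.17·Cₑ + 23.3·0.00373.
Cₑ = (0.118 − 0.08691) / 0.17 = 0.1831 mg/L.

0.183 mg/L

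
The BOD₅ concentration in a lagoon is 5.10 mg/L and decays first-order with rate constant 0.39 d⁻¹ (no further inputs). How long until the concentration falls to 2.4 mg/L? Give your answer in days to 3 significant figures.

1.93 d

t = ln(C₀/C)/k = ln(5.10/2.4)/0.39 = 0.7538/0.39 = 1.933 d.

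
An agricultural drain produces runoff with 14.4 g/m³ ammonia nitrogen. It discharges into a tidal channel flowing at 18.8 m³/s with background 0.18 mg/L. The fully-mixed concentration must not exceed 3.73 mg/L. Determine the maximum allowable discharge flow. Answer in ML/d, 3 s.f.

540 ML/d

Mass balance at complete mixing: C_std·(Q_w + Q_r) = Q_w·C_e + Q_r·C_b.
Rearranging, Q_w = Q_r·(C_std − C_b)/(C_e − C_std) = 18.8·(3.73 − 0.18) / (14.4 − 3.73) = 6.255 m³/s.
= 540.4 ML/d.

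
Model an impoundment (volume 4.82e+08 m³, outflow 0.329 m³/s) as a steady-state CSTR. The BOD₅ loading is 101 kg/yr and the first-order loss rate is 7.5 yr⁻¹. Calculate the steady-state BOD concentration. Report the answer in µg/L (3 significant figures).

0.0279 µg/L

Outflow Q = 0.329 m³/s × 3.156e+07 s/yr = 1.038e+07 m³/yr.
Steady-state CSTR mass balance: W = Q·C + k·V·C, so C = W/(Q + kV).
Q + kV = 1.038e+07 + 7.5·4.82e+08 = 3.625e+09 m³/yr.
C = 101/3.625e+09 = 2.786e-08 kg/m³ = 2.786e-05 mg/L = 0.02786 µg/L.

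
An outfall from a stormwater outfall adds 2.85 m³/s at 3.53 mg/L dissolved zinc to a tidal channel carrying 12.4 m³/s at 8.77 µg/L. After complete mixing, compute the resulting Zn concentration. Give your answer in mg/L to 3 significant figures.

8.77 µg/L = 0.00877 mg/L.
By mass balance at complete mixing, C = (2.85·3.53 + 12.4·0.00877) / (2.85 + 12.4) = 10.17/15.25 = 0.6668 mg/L.

0.667 mg/L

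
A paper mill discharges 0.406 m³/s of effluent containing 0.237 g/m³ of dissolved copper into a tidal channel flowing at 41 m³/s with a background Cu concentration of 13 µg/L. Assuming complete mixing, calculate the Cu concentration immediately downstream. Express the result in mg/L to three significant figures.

0.0152 mg/L

13 µg/L = 0.013 mg/L.
Flow-weighted mixing gives C = (0.406·0.237 + 41·0.013) / (0.406 + 41) = 0.6292/41.41 = 0.0152 mg/L.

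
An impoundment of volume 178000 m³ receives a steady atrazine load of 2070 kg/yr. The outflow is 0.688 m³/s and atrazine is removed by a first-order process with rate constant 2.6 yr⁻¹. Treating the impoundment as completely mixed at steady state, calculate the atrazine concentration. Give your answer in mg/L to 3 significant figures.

0.0934 mg/L

Outflow Q = 0.688 m³/s × 3.156e+07 s/yr = 2.171e+07 m³/yr.
Steady-state CSTR mass balance: W = Q·C + k·V·C, so C = W/(Q + kV).
Q + kV = 2.171e+07 + 2.6·178000 = 2.217e+07 m³/yr.
C = 2070/2.217e+07 = 9.335e-05 kg/m³ = 0.09335 mg/L.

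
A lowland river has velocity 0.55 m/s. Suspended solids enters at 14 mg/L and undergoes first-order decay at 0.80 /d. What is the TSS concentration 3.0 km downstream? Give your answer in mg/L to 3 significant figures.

13.3 mg/L

Travel time t = 3.0 km / 0.55 m/s = 3000/0.55 = 5455 s = 0.06313 d.
First-order decay: C = 14·exp(−0.80·0.06313) = 14·0.9507 = 13.31 mg/L.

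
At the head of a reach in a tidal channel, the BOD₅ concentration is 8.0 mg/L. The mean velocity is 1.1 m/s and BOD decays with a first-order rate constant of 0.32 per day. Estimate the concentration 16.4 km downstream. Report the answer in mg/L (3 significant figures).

Travel time t = 16.4 km / 1.1 m/s = 1.64e+04/1.1 = 1.491e+04 s = 0.1726 d.
First-order decay: C = 8.0·exp(−0.32·0.1726) = 8.0·0.9463 = 7.57 mg/L.

7.57 mg/L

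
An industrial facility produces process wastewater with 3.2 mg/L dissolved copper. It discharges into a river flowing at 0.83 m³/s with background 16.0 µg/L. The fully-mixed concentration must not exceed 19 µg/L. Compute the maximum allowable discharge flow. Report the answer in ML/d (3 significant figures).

16.0 µg/L = 0.016 mg/L.
19 µg/L = 0.019 mg/L.
Mass balance at complete mixing: C_std·(Q_w + Q_r) = Q_w·C_e + Q_r·C_b.
Rearranging, Q_w = Q_r·(C_std − C_b)/(C_e − C_std) = 0.83·(0.019 − 0.016) / (3.2 − 0.019) = 0.0007828 m³/s.
= 0.06763 ML/d.

0.0676 ML/d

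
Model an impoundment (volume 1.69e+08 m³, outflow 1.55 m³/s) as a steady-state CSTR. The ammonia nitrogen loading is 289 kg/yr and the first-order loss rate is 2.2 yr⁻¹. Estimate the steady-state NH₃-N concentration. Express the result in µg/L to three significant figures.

0.687 µg/L

Outflow Q = 1.55 m³/s × 3.156e+07 s/yr = 4.891e+07 m³/yr.
Steady-state CSTR mass balance: W = Q·C + k·V·C, so C = W/(Q + kV).
Q + kV = 4.891e+07 + 2.2·1.69e+08 = 4.207e+08 m³/yr.
C = 289/4.207e+08 = 6.869e-07 kg/m³ = 0.0006869 mg/L = 0.6869 µg/L.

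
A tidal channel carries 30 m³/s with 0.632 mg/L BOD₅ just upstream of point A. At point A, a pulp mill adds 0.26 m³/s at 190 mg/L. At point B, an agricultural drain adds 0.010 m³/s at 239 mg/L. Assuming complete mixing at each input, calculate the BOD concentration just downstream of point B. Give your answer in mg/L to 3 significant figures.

2.34 mg/L

After input A: C = (30·0.632 + 0.26·190) / 30.26 = 2.259 mg/L.
After input B: C = (30.26·2.259 + 0.01·239) / 30.27 = 2.337 mg/L.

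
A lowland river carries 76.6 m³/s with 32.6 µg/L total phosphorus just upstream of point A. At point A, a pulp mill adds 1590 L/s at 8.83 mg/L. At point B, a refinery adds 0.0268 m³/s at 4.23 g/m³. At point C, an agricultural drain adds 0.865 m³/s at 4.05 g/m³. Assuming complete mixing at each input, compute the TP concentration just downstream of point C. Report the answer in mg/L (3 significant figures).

32.6 µg/L = 0.0326 mg/L.
1590 L/s = 1.59 m³/s.
After input A: C = (76.6·0.0326 + 1.59·8.83) / 78.19 = 0.2115 mg/L.
After input B: C = (78.19·0.2115 + 0.0268·4.23) / 78.22 = 0.2129 mg/L.
After input C: C = (78.22·0.2129 + 0.865·4.05) / 79.08 = 0.2548 mg/L.

0.255 mg/L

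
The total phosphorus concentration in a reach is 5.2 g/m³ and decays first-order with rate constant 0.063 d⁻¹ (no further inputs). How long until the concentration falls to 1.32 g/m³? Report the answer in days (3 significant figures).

21.8 d

t = ln(C₀/C)/k = ln(5.2/1.32)/0.063 = 1.371/0.063 = 21.76 d.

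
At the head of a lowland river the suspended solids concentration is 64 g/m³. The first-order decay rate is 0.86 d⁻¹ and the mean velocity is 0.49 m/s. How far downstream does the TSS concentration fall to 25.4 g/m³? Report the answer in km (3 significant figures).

45.5 km

From C = C₀·e^(−kt), t = ln(C₀/C)/k = ln(64/25.4)/0.86 = 0.9241/0.86 = 1.075 d.
Distance = v·t = 0.49 m/s × 9.284e+04 s = 4.549e+04 m = 45.49 km.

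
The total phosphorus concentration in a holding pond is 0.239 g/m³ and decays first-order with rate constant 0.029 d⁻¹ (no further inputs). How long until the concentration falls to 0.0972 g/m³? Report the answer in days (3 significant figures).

t = ln(C₀/C)/k = ln(0.239/0.0972)/0.029 = 0.8997/0.029 = 31.02 d.

31.0 d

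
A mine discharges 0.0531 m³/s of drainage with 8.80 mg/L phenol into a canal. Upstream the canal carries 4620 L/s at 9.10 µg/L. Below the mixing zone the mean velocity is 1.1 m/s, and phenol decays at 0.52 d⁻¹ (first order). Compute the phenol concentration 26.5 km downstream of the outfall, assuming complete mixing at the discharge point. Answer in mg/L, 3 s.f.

4620 L/s = 4.62 m³/s.
9.10 µg/L = 0.0091 mg/L.
After complete mixing, C₀ = (0.0531·8.8 + 4.62·0.0091) / 4.673 = 0.109 mg/L.
Travel time t = 2.65e+04 m / 1.1 m/s = 2.409e+04 s = 0.2788 d.
C = 0.109·exp(−0.52·0.2788) = 0.109·0.865 = 0.09428 mg/L.

0.0943 mg/L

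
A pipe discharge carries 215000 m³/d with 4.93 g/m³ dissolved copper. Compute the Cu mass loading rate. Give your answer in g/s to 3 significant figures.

12.3 g/s

215000 m³/d = 2.488 m³/s.
Mass flux = Q·C = 2.488 m³/s × 4.93 g/m³ = 12.27 g/s.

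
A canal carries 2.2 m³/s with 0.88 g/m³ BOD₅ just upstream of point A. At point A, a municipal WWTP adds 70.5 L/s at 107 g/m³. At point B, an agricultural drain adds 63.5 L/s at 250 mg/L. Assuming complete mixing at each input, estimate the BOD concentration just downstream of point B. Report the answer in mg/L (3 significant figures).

70.5 L/s = 0.0705 m³/s.
After input A: C = (2.2·0.88 + 0.0705·107) / 2.271 = 4.175 mg/L.
63.5 L/s = 0.0635 m³/s.
After input B: C = (2.271·4.175 + 0.0635·250) / 2.334 = 10.86 mg/L.

10.9 mg/L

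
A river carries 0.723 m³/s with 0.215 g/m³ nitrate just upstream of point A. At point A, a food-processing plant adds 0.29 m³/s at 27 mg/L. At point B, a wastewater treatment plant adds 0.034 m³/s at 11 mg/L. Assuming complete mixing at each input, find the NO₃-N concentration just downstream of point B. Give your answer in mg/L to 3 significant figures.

After input A: C = (0.723·0.215 + 0.29·27) / 1.013 = 7.883 mg/L.
After input B: C = (1.013·7.883 + 0.034·11) / 1.047 = 7.984 mg/L.

7.98 mg/L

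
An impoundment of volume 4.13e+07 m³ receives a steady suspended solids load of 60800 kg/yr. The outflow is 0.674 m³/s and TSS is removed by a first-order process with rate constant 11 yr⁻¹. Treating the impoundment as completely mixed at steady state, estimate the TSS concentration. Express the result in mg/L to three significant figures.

Outflow Q = 0.674 m³/s × 3.156e+07 s/yr = 2.127e+07 m³/yr.
Steady-state CSTR mass balance: W = Q·C + k·V·C, so C = W/(Q + kV).
Q + kV = 2.127e+07 + 11·4.13e+07 = 4.756e+08 m³/yr.
C = 60800/4.756e+08 = 0.0001278 kg/m³ = 0.1278 mg/L.

0.128 mg/L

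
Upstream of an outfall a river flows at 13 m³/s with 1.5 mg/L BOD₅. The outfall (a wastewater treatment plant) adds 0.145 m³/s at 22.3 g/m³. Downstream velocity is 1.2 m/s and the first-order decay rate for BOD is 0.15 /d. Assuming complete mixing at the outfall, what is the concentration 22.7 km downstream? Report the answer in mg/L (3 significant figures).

1.67 mg/L

After complete mixing, C₀ = (0.145·22.3 + 13·1.5) / 13.14 = 1.729 mg/L.
Travel time t = 2.27e+04 m / 1.2 m/s = 1.892e+04 s = 0.2189 d.
C = 1.729·exp(−0.15·0.2189) = 1.729·0.9677 = 1.674 mg/L.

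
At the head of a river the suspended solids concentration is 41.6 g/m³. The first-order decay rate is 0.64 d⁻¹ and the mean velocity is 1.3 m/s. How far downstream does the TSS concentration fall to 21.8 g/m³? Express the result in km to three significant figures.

From C = C₀·e^(−kt), t = ln(C₀/C)/k = ln(41.6/21.8)/0.64 = 0.6462/0.64 = 1.01 d.
Distance = v·t = 1.3 m/s × 8.724e+04 s = 1.134e+05 m = 113.4 km.

113 km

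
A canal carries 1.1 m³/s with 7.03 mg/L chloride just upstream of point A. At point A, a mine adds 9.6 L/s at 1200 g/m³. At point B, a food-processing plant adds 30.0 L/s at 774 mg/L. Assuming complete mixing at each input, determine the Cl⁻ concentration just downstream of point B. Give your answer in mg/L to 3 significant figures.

9.6 L/s = 0.0096 m³/s.
After input A: C = (1.1·7.03 + 0.0096·1200) / 1.11 = 17.35 mg/L.
30.0 L/s = 0.03 m³/s.
After input B: C = (1.11·17.35 + 0.03·774) / 1.14 = 37.27 mg/L.

37.3 mg/L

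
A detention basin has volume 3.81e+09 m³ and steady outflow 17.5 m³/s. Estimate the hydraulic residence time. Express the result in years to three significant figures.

6.90 yr

Q = 17.5 m³/s × 3.156e+07 s/yr = 5.523e+08 m³/yr.
Hydraulic residence time τ = V/Q = 3.81e+09/5.523e+08 = 6.899 yr.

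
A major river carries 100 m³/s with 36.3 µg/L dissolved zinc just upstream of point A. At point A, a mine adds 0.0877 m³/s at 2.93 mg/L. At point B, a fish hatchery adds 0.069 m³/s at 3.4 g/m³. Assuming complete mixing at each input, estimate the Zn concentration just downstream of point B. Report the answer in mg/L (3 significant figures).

36.3 µg/L = 0.0363 mg/L.
After input A: C = (100·0.0363 + 0.0877·2.93) / 100.1 = 0.03884 mg/L.
After input B: C = (100.1·0.03884 + 0.069·3.4) / 100.2 = 0.04115 mg/L.

0.0412 mg/L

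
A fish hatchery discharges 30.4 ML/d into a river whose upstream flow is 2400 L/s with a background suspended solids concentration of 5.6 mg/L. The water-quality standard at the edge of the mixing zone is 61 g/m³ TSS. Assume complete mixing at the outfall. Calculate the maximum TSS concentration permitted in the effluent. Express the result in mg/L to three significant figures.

439 mg/L

30.4 ML/d = 0.3519 m³/s.
2400 L/s = 2.4 m³/s.
Mass balance: 61·2.752 = 0.3519·Cₑ + 2.4·5.6.
Cₑ = (167.9 − 13.44) / 0.3519 = 438.9 mg/L.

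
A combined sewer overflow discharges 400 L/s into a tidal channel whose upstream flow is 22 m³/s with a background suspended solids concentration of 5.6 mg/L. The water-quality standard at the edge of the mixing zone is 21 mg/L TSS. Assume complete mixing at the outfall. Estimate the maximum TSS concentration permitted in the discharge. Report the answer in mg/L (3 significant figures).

868 mg/L

400 L/s = 0.4 m³/s.
Mass balance: 21·22.4 = 0.4·Cₑ + 22·5.6.
Cₑ = (470.4 − 123.2) / 0.4 = 868 mg/L.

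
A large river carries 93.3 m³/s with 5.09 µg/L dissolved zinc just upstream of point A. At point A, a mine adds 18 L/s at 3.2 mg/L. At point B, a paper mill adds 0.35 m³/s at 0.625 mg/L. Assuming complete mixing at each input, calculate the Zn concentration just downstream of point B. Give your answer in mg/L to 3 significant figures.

0.00802 mg/L

5.09 µg/L = 0.00509 mg/L.
18 L/s = 0.018 m³/s.
After input A: C = (93.3·0.00509 + 0.018·3.2) / 93.32 = 0.005706 mg/L.
After input B: C = (93.32·0.005706 + 0.35·0.625) / 93.67 = 0.00802 mg/L.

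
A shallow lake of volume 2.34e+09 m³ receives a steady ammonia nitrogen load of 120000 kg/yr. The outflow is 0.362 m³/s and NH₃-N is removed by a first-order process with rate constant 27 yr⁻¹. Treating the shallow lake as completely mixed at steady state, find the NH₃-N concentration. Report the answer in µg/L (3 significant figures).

Outflow Q = 0.362 m³/s × 3.156e+07 s/yr = 1.142e+07 m³/yr.
Steady-state CSTR mass balance: W = Q·C + k·V·C, so C = W/(Q + kV).
Q + kV = 1.142e+07 + 27·2.34e+09 = 6.319e+10 m³/yr.
C = 120000/6.319e+10 = 1.899e-06 kg/m³ = 0.001899 mg/L = 1.899 µg/L.

1.90 µg/L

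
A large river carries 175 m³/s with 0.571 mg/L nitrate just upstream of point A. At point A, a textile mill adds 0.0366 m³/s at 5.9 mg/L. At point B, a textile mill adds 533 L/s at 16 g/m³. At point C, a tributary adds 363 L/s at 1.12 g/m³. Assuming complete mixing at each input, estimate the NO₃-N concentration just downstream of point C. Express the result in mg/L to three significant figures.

After input A: C = (175·0.571 + 0.0366·5.9) / 175 = 0.5721 mg/L.
533 L/s = 0.533 m³/s.
After input B: C = (175·0.5721 + 0.533·16) / 175.6 = 0.619 mg/L.
363 L/s = 0.363 m³/s.
After input C: C = (175.6·0.619 + 0.363·1.12) / 175.9 = 0.62 mg/L.

0.620 mg/L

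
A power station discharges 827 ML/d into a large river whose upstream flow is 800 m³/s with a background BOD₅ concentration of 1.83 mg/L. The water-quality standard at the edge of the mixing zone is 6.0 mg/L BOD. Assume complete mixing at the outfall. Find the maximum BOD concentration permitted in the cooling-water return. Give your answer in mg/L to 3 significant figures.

355 mg/L

827 ML/d = 9.572 m³/s.
Mass balance: 6·809.6 = 9.572·Cₑ + 800·1.83.
Cₑ = (4857 − 1464) / 9.572 = 354.5 mg/L.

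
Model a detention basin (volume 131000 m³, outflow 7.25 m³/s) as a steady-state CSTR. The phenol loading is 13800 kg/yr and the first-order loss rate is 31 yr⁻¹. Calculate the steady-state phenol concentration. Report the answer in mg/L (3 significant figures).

0.0593 mg/L

Outflow Q = 7.25 m³/s × 3.156e+07 s/yr = 2.288e+08 m³/yr.
Steady-state CSTR mass balance: W = Q·C + k·V·C, so C = W/(Q + kV).
Q + kV = 2.288e+08 + 31·131000 = 2.329e+08 m³/yr.
C = 13800/2.329e+08 = 5.926e-05 kg/m³ = 0.05926 mg/L.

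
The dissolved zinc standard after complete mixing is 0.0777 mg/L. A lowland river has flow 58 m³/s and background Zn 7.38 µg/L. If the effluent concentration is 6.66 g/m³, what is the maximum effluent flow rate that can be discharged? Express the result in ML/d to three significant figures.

7.38 µg/L = 0.00738 mg/L.
Mass balance at complete mixing: C_std·(Q_w + Q_r) = Q_w·C_e + Q_r·C_b.
Rearranging, Q_w = Q_r·(C_std − C_b)/(C_e − C_std) = 58·(0.0777 − 0.00738) / (6.66 − 0.0777) = 0.6196 m³/s.
= 53.54 ML/d.

53.5 ML/d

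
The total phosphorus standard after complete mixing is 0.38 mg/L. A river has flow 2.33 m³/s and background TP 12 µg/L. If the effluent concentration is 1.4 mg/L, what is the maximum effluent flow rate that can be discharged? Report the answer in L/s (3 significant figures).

841 L/s

12 µg/L = 0.012 mg/L.
Mass balance at complete mixing: C_std·(Q_w + Q_r) = Q_w·C_e + Q_r·C_b.
Rearranging, Q_w = Q_r·(C_std − C_b)/(C_e − C_std) = 2.33·(0.38 − 0.012) / (1.4 − 0.38) = 0.8406 m³/s.
= 840.6 L/s.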